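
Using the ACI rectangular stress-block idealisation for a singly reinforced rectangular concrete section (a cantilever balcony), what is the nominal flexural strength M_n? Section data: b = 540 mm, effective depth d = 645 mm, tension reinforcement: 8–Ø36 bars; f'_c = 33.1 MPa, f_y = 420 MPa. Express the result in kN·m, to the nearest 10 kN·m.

M_n ≈ 1820 kN·m

A_s = 8 × 1018 = 8144 mm².
T = A_s f_y = 8144 × 420 = 3420480 N = 3420.48 kN.
From C = T: a = T/(0.85 f'_c b) = 3420480/(0.85 × 33.1 × 540) = 225.14 mm.
M_n = T(d − a/2) = 3420.48 kN × (645 − 112.57) mm = 1821.17 kN·m.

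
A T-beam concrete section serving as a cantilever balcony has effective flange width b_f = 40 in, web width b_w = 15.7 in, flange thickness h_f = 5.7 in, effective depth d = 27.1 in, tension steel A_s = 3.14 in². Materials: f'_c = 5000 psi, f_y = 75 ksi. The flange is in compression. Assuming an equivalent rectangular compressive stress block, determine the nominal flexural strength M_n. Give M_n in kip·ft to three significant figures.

M_n ≈ 518 kip·ft

Tension: T = A_s f_y = 3.14 × 75 = 235.5 kips.
Try a within the flange: a = T/(0.85 f'_c b_f) = 235.5/(0.85 × 5 × 40) = 1.385 in.
Since a = 1.385 ≤ h_f = 5.7 in, the stress block lies entirely in the flange; analyse as a rectangular beam of width b_f.
M_n = T(d − a/2) = 235.5 × (27.1 − 0.6925) = 6219.0 kip·in.
M_n = 6219.0/12 = 518.25 kip·ft.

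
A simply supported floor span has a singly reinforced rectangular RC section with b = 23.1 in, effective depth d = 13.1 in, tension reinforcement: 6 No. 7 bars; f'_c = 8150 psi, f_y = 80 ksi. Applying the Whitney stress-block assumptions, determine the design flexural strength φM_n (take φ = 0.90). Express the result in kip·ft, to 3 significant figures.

A_s = 6 × 0.6 = 3.6 in².
T = A_s f_y = 3.6 × 80 = 288 kips.
a = T/(0.85 f'_c b) = 288/(0.85 × 8.15 × 23.1) = 1.800 in.
M_n = T(d − a/2) = 288 × (13.1 − 0.9) = 3513.6 kip·in = 3513.6/12 = 292.80 kip·ft.
φM_n = 0.90 × 292.80 = 263.52 kip·ft.

φM_n ≈ 264 kip·ft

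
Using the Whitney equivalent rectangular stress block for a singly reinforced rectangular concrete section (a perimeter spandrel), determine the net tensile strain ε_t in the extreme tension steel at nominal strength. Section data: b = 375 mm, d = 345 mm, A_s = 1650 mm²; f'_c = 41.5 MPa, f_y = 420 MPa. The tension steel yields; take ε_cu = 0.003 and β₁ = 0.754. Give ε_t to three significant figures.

ε_t ≈ 0.0119

a = A_s f_y/(0.85 f'_c b) = 52.39 mm.
β₁ = 0.754, so c = a/β₁ = 52.39/0.754 = 69.48 mm.
From the linear strain diagram with ε_cu = 0.003: ε_t = 0.003 (d − c)/c = 0.003 × (345 − 69.48)/69.48 = 0.0119.
Since ε_t ≥ 0.005, the section is tension-controlled.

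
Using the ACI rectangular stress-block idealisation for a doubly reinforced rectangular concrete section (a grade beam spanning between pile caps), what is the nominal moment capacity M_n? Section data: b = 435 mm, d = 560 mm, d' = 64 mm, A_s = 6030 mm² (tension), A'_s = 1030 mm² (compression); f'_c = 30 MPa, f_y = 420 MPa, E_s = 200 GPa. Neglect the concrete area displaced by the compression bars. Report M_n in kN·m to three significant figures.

M_n ≈ 1190 kN·m

Assume both tension and compression steel yield.
Net tension couple steel: A_s − A'_s = 5000 mm².
a = (A_s − A'_s) f_y / (0.85 f'_c b) = 2100000/(0.85 × 30 × 435) = 189.32 mm.
c = a/β₁ = 189.32/0.836 = 226.46 mm; ε'_s = 0.003(c − d')/c = 0.0022 ≥ f_y/E_s = 0.0021, so compression steel does yield.
M_n = (A_s − A'_s) f_y (d − a/2) + A'_s f_y (d − d') = [2100000 × (560 − 94.66) + 432600 × (560 − 64)] × 10⁻⁶ = 977.21 + 214.57 = 1191.78 kN·m.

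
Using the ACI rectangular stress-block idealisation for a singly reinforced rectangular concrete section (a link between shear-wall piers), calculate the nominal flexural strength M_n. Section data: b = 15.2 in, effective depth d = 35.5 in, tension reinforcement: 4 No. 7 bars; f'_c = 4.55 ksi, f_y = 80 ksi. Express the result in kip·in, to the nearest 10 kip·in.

M_n ≈ 6500 kip·in

A_s = 4 × 0.6 = 2.4 in².
T = A_s f_y = 2.4 × 80 = 192 kips.
a = T/(0.85 f'_c b) = 192/(0.85 × 4.55 × 15.2) = 3.266 in.
M_n = T(d − a/2) = 192 × (35.5 − 1.633) = 6502.5 kip·in.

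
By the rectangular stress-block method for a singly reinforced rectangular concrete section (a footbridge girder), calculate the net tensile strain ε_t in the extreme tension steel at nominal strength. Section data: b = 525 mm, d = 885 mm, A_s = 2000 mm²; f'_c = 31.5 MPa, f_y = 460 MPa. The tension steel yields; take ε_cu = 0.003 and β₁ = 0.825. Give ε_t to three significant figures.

a = A_s f_y/(0.85 f'_c b) = 65.45 mm.
β₁ = 0.825, so c = a/β₁ = 65.45/0.825 = 79.33 mm.
From the linear strain diagram with ε_cu = 0.003: ε_t = 0.003 (d − c)/c = 0.003 × (885 − 79.33)/79.33 = 0.0305.
Since ε_t ≥ 0.005, the section is tension-controlled.

ε_t ≈ 0.0305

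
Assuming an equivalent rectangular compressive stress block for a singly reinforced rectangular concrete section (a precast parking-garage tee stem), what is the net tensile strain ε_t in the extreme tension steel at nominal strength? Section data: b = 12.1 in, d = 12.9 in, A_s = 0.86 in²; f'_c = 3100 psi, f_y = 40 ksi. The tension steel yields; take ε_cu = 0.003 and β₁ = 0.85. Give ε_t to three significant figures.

ε_t ≈ 0.0275

a = A_s f_y/(0.85 f'_c b) = 1.079 in.
β₁ = 0.85, so c = a/β₁ = 1.079/0.85 = 1.269 in.
From the linear strain diagram with ε_cu = 0.003: ε_t = 0.003 (d − c)/c = 0.003 × (12.9 − 1.269)/1.269 = 0.0275.
Since ε_t ≥ 0.005, the section is tension-controlled.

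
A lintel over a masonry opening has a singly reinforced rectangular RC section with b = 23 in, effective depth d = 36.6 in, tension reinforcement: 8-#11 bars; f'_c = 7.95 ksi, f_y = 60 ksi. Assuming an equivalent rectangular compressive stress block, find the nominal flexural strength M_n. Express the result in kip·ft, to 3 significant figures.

M_n ≈ 2130 kip·ft

A_s = 8 × 1.56 = 12.48 in².
T = A_s f_y = 12.48 × 60 = 748.8 kips.
a = T/(0.85 f'_c b) = 748.8/(0.85 × 7.95 × 23) = 4.818 in.
M_n = T(d − a/2) = 748.8 × (36.6 − 2.409) = 25602.2 kip·in = 25602.2/12 = 2133.52 kip·ft.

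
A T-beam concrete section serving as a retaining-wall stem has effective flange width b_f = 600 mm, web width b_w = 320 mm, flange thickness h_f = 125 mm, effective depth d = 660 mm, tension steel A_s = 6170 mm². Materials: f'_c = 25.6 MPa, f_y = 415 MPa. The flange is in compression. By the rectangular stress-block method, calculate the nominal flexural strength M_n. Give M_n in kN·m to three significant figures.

Tension: T = A_s f_y = 6170 × 415 = 2560550 N.
Try a within the flange: a = T/(0.85 f'_c b_f) = 2560550/(0.85 × 25.6 × 600) = 196.12 mm.
a = 196.12 > h_f = 125 mm: the block extends into the web. Split into flange-overhang and web parts.
C_f = 0.85 f'_c (b_f − b_w) h_f = 0.85 × 25.6 × (600 − 320) × 125 = 761600 N.
Remaining web compression depth: a_w = (T − C_f)/(0.85 f'_c b_w) = (2560550 − 761600)/(0.85 × 25.6 × 320) = 258.35 mm.
M_n = C_f(d − h_f/2) + (T − C_f)(d − a_w/2) = 761600 × (660 − 62.5) + 1798950 × (660 − 129.175) = 455.06 + 954.93 = 1409.99 × 10⁶ N·mm.
M_n = 1409.99 kN·m.

M_n ≈ 1410 kN·m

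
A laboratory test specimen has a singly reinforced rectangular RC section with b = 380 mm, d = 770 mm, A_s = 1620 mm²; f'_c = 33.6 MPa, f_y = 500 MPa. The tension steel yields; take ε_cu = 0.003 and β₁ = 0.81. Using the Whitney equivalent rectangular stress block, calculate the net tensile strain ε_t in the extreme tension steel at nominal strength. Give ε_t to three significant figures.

a = A_s f_y/(0.85 f'_c b) = 74.64 mm.
β₁ = 0.81, so c = a/β₁ = 74.64/0.81 = 92.15 mm.
From the linear strain diagram with ε_cu = 0.003: ε_t = 0.003 (d − c)/c = 0.003 × (770 − 92.15)/92.15 = 0.0221.
Since ε_t ≥ 0.005, the section is tension-controlled.

ε_t ≈ 0.0221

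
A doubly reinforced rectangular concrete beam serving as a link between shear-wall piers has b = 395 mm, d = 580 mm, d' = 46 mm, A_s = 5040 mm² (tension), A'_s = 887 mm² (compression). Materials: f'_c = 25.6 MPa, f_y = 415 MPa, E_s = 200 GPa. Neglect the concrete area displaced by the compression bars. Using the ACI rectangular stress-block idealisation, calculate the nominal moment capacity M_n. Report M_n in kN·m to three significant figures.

M_n ≈ 1020 kN·m

Assume both tension and compression steel yield.
Net tension couple steel: A_s − A'_s = 4153 mm².
a = (A_s − A'_s) f_y / (0.85 f'_c b) = 1723495/(0.85 × 25.6 × 395) = 200.52 mm.
c = a/β₁ = 200.52/0.85 = 235.91 mm; ε'_s = 0.003(c − d')/c = 0.0024 ≥ f_y/E_s = 0.0021, so compression steel does yield.
M_n = (A_s − A'_s) f_y (d − a/2) + A'_s f_y (d − d') = [1723495 × (580 − 100.26) + 368105 × (580 − 46)] × 10⁻⁶ = 826.83 + 196.57 = 1023.40 kN·m.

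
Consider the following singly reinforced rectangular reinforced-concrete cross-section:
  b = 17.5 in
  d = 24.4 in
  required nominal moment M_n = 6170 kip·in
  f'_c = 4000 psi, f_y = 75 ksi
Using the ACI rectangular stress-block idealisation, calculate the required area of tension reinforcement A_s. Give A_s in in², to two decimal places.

From M_n = 0.85 f'_c a b (d − a/2):
a = d − √(d² − 2M_n/(0.85 f'_c b)) = 24.4 − √(24.4² − 2 × 6170/(0.85 × 4 × 17.5)) = 4.703 in.
A_s = 0.85 f'_c a b / f_y = 0.85 × 4 × 4.703 × 17.5 / 75 = 3.731 in².

A_s ≈ 3.73 in²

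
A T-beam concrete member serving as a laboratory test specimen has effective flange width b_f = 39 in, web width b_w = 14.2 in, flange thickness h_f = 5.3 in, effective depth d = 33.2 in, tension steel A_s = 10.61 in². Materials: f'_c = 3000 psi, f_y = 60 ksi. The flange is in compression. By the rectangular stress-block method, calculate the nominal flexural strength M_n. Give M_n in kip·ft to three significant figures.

M_n ≈ 1580 kip·ft

Tension: T = A_s f_y = 10.61 × 60 = 636.6 kips.
Try a within the flange: a = T/(0.85 f'_c b_f) = 636.6/(0.85 × 3 × 39) = 6.401 in.
a = 6.401 > h_f = 5.3 in: the block extends into the web. Split into flange-overhang and web parts.
C_f = 0.85 f'_c (b_f − b_w) h_f = 0.85 × 3 × (39 − 14.2) × 5.3 = 335.2 kips.
Remaining web compression depth: a_w = (T − C_f)/(0.85 f'_c b_w) = (636.6 − 335.2)/(0.85 × 3 × 14.2) = 8.324 in.
M_n = C_f(d − h_f/2) + (T − C_f)(d − a_w/2) = 335.2 × (33.2 − 2.65) + 301.4 × (33.2 − 4.162) = 10240.4 + 8752.1 = 18992.5 kip·in.
M_n = 18992.5/12 = 1582.71 kip·ft.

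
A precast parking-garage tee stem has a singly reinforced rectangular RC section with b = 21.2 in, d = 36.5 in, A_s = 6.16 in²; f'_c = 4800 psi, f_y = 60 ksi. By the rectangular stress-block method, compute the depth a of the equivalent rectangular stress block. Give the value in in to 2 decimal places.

a ≈ 4.27 in

T = A_s f_y = 6.16 × 60 = 369.6 kips.
a = T/(0.85 f'_c b) = 369.6/(0.85 × 4.8 × 21.2) = 4.27 in.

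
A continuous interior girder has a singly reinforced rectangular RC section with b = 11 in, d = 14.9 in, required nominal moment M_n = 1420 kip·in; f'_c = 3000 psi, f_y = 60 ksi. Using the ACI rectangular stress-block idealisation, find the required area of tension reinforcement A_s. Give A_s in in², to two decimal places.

From M_n = 0.85 f'_c a b (d − a/2):
a = d − √(d² − 2M_n/(0.85 f'_c b)) = 14.9 − √(14.9² − 2 × 1420/(0.85 × 3 × 11)) = 3.911 in.
A_s = 0.85 f'_c a b / f_y = 0.85 × 3 × 3.911 × 11 / 60 = 1.828 in².

A_s ≈ 1.83 in²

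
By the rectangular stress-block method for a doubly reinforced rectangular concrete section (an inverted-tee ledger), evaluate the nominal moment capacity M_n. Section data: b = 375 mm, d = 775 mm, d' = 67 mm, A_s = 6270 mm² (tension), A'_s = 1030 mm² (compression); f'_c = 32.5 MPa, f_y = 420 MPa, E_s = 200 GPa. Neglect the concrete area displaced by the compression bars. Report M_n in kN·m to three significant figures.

M_n ≈ 1780 kN·m

Assume both tension and compression steel yield.
Net tension couple steel: A_s − A'_s = 5240 mm².
a = (A_s − A'_s) f_y / (0.85 f'_c b) = 2200800/(0.85 × 32.5 × 375) = 212.45 mm.
c = a/β₁ = 212.45/0.818 = 259.72 mm; ε'_s = 0.003(c − d')/c = 0.0022 ≥ f_y/E_s = 0.0021, so compression steel does yield.
M_n = (A_s − A'_s) f_y (d − a/2) + A'_s f_y (d − d') = [2200800 × (775 − 106.225) + 432600 × (775 − 67)] × 10⁻⁶ = 1471.84 + 306.28 = 1778.12 kN·m.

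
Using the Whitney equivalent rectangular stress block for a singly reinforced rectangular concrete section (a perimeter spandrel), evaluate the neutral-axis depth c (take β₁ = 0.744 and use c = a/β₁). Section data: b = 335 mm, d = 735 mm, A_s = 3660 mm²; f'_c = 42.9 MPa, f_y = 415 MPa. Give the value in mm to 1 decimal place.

c ≈ 167.1 mm

T = A_s f_y = 3660 × 415 = 1518900 N = 1518.9 kN.
Setting C = 0.85 f'_c a b equal to T: a = 1518900/(0.85 × 42.9 × 335) = 124.339 mm.
With β₁ = 0.744, c = a/β₁ = 124.339/0.744 = 167.1 mm.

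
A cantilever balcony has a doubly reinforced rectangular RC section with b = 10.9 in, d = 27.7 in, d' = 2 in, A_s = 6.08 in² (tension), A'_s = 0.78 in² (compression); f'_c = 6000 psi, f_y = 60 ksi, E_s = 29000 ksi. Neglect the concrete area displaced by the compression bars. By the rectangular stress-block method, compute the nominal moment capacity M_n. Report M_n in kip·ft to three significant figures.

Assume both steels yield.
a = (A_s − A'_s) f_y/(0.85 f'_c b) = (6.08 − 0.78) × 60/(0.85 × 6 × 10.9) = 5.720 in.
c = a/β₁ = 5.720/0.75 = 7.627 in; ε'_s = 0.003(c − d')/c = 0.0022 ≥ ε_y = 0.0021, so the compression steel yields.
M_n = (A_s − A'_s) f_y (d − a/2) + A'_s f_y (d − d') = 318 × (27.7 − 2.86) + 46.8 × (27.7 − 2) = 7899.1 + 1202.8 = 9101.9 kip·in = 9101.9/12 = 758.49 kip·ft.

M_n ≈ 758 kip·ft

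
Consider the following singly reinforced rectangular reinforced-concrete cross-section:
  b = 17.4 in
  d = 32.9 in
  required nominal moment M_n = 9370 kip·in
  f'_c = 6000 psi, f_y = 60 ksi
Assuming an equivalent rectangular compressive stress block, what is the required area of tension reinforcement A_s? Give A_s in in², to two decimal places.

From M_n = 0.85 f'_c a b (d − a/2):
a = d − √(d² − 2M_n/(0.85 f'_c b)) = 32.9 − √(32.9² − 2 × 9370/(0.85 × 6 × 17.4)) = 3.383 in.
A_s = 0.85 f'_c a b / f_y = 0.85 × 6 × 3.383 × 17.4 / 60 = 5.003 in².

A_s ≈ 5.00 in²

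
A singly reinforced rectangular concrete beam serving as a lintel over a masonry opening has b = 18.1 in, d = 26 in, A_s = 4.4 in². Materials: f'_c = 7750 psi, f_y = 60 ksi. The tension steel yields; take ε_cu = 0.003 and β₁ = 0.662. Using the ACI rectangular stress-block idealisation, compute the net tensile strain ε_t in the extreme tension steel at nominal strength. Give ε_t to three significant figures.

a = A_s f_y/(0.85 f'_c b) = 2.214 in.
β₁ = 0.662, so c = a/β₁ = 2.214/0.662 = 3.344 in.
From the linear strain diagram with ε_cu = 0.003: ε_t = 0.003 (d − c)/c = 0.003 × (26 − 3.344)/3.344 = 0.0203.
Since ε_t ≥ 0.005, the section is tension-controlled.

ε_t ≈ 0.0203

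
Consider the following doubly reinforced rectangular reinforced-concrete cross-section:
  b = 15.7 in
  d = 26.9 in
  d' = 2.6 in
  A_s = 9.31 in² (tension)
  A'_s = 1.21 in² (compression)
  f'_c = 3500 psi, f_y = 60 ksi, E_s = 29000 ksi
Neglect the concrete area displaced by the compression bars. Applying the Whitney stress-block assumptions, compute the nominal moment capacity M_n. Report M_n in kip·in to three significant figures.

Assume both steels yield.
a = (A_s − A'_s) f_y/(0.85 f'_c b) = (9.31 − 1.21) × 60/(0.85 × 3.5 × 15.7) = 10.405 in.
c = a/β₁ = 10.405/0.85 = 12.241 in; ε'_s = 0.003(c − d')/c = 0.0024 ≥ ε_y = 0.0021, so the compression steel yields.
M_n = (A_s − A'_s) f_y (d − a/2) + A'_s f_y (d − d') = 486 × (26.9 − 5.2025) + 72.6 × (26.9 − 2.6) = 10545.0 + 1764.2 = 12309.2 kip·in.

M_n ≈ 12300 kip·in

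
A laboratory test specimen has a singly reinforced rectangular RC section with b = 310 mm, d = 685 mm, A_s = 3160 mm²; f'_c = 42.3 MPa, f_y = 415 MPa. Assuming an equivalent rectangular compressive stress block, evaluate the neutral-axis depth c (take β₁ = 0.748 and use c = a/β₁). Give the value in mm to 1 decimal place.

T = A_s f_y = 3160 × 415 = 1311400 N = 1311.4 kN.
Setting C = 0.85 f'_c a b equal to T: a = 1311400/(0.85 × 42.3 × 310) = 117.656 mm.
With β₁ = 0.748, c = a/β₁ = 117.656/0.748 = 157.3 mm.

c ≈ 157.3 mm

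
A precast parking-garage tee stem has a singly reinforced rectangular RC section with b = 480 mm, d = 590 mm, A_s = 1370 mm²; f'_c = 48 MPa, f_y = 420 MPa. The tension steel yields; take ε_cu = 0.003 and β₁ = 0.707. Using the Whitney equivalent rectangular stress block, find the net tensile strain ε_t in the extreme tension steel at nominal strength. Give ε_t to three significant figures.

ε_t ≈ 0.0396

a = A_s f_y/(0.85 f'_c b) = 29.38 mm.
β₁ = 0.707, so c = a/β₁ = 29.38/0.707 = 41.56 mm.
From the linear strain diagram with ε_cu = 0.003: ε_t = 0.003 (d − c)/c = 0.003 × (590 − 41.56)/41.56 = 0.0396.
Since ε_t ≥ 0.005, the section is tension-controlled.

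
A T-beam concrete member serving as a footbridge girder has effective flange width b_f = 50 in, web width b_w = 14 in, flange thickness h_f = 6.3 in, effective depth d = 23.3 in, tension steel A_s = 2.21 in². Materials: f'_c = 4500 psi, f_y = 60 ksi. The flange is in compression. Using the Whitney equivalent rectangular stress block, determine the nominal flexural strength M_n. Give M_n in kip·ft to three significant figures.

M_n ≈ 254 kip·ft

Tension: T = A_s f_y = 2.21 × 60 = 132.6 kips.
Try a within the flange: a = T/(0.85 f'_c b_f) = 132.6/(0.85 × 4.5 × 50) = 0.693 in.
Since a = 0.693 ≤ h_f = 6.3 in, the stress block lies entirely in the flange; analyse as a rectangular beam of width b_f.
M_n = T(d − a/2) = 132.6 × (23.3 − 0.3465) = 3043.6 kip·in.
M_n = 3043.6/12 = 253.63 kip·ft.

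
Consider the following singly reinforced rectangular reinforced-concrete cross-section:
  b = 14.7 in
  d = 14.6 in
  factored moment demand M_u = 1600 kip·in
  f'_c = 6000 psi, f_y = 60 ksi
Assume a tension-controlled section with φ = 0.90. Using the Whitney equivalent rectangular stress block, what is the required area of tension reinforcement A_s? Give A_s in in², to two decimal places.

A_s ≈ 2.16 in²

M_n = M_u/φ = 1600/0.90 = 1777.78 kip·in.
From M_n = 0.85 f'_c a b (d − a/2):
a = d − √(d² − 2M_n/(0.85 f'_c b)) = 14.6 − √(14.6² − 2 × 1777.78/(0.85 × 6 × 14.7)) = 1.726 in.
A_s = 0.85 f'_c a b / f_y = 0.85 × 6 × 1.726 × 14.7 / 60 = 2.157 in².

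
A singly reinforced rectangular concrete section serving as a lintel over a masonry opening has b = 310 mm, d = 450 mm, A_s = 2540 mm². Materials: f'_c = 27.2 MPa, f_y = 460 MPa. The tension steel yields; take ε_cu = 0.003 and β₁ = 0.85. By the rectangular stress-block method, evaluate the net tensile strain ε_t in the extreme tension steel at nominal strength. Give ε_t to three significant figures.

ε_t ≈ 0.00404

a = A_s f_y/(0.85 f'_c b) = 163.02 mm.
β₁ = 0.85, so c = a/β₁ = 163.02/0.85 = 191.79 mm.
From the linear strain diagram with ε_cu = 0.003: ε_t = 0.003 (d − c)/c = 0.003 × (450 − 191.79)/191.79 = 0.00404.
ε_t is between 0.004 and 0.005 — transition zone.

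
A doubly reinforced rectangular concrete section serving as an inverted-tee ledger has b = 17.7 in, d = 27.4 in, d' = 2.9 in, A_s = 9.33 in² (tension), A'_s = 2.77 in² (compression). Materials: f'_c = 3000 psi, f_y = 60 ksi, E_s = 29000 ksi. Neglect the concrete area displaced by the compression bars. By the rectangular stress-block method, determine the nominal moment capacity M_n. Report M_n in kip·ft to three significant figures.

Assume both steels yield.
a = (A_s − A'_s) f_y/(0.85 f'_c b) = (9.33 − 2.77) × 60/(0.85 × 3 × 17.7) = 8.721 in.
c = a/β₁ = 8.721/0.85 = 10.260 in; ε'_s = 0.003(c − d')/c = 0.0022 ≥ ε_y = 0.0021, so the compression steel yields.
M_n = (A_s − A'_s) f_y (d − a/2) + A'_s f_y (d − d') = 393.6 × (27.4 − 4.3605) + 166.2 × (27.4 − 2.9) = 9068.3 + 4071.9 = 13140.2 kip·in = 13140.2/12 = 1095.02 kip·ft.

M_n ≈ 1100 kip·ft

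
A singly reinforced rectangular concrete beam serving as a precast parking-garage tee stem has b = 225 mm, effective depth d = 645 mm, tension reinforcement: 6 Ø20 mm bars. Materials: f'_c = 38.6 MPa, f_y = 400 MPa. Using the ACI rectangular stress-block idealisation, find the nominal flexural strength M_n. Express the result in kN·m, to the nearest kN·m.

M_n ≈ 448 kN·m

A_s = 6 × 314 = 1884 mm².
T = A_s f_y = 1884 × 400 = 753600 N = 753.6 kN.
From C = T: a = T/(0.85 f'_c b) = 753600/(0.85 × 38.6 × 225) = 102.08 mm.
M_n = T(d − a/2) = 753.6 kN × (645 − 51.04) mm = 447.61 kN·m.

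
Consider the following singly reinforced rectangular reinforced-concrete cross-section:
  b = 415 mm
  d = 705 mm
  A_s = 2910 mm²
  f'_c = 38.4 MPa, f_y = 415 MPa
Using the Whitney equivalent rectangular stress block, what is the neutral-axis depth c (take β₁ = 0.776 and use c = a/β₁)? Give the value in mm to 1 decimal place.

T = A_s f_y = 2910 × 415 = 1207650 N = 1207.65 kN.
Setting C = 0.85 f'_c a b equal to T: a = 1207650/(0.85 × 38.4 × 415) = 89.154 mm.
With β₁ = 0.776, c = a/β₁ = 89.154/0.776 = 114.9 mm.

c ≈ 114.9 mm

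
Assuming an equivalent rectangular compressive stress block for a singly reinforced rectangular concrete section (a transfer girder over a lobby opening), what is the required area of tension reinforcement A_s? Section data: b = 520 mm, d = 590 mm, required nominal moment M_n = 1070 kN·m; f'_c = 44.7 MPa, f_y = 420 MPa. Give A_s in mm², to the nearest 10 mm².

With M_n = 0.85 f'_c a b (d − a/2), solve the quadratic for a:
a = d − √(d² − 2M_n/(0.85 f'_c b)) = 590 − √(590² − 2 × 1070×10⁶/(0.85 × 44.7 × 520)) = 100.32 mm.
A_s = 0.85 f'_c a b / f_y = 0.85 × 44.7 × 100.32 × 520 / 420 = 4719.2 mm².

A_s ≈ 4720 mm²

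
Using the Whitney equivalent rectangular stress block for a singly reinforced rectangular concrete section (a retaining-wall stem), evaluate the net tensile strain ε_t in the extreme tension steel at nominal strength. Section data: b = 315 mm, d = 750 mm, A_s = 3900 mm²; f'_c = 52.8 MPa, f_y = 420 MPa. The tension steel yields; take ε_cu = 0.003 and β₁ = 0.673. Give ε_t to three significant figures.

a = A_s f_y/(0.85 f'_c b) = 115.86 mm.
β₁ = 0.673, so c = a/β₁ = 115.86/0.673 = 172.15 mm.
From the linear strain diagram with ε_cu = 0.003: ε_t = 0.003 (d − c)/c = 0.003 × (750 − 172.15)/172.15 = 0.0101.
Since ε_t ≥ 0.005, the section is tension-controlled.

ε_t ≈ 0.0101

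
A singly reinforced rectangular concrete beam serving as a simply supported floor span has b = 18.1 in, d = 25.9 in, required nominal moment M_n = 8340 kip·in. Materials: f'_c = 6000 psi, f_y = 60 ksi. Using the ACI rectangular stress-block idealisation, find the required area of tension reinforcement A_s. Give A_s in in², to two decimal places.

From M_n = 0.85 f'_c a b (d − a/2):
a = d − √(d² − 2M_n/(0.85 f'_c b)) = 25.9 − √(25.9² − 2 × 8340/(0.85 × 6 × 18.1)) = 3.761 in.
A_s = 0.85 f'_c a b / f_y = 0.85 × 6 × 3.761 × 18.1 / 60 = 5.786 in².

A_s ≈ 5.79 in²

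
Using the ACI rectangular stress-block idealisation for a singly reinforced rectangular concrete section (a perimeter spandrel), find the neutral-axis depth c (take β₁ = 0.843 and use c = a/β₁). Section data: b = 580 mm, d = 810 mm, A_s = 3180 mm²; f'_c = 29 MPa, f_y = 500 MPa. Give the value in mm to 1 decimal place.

c ≈ 131.9 mm

T = A_s f_y = 3180 × 500 = 1590000 N = 1590 kN.
Setting C = 0.85 f'_c a b equal to T: a = 1590000/(0.85 × 29 × 580) = 111.212 mm.
With β₁ = 0.843, c = a/β₁ = 111.212/0.843 = 131.9 mm.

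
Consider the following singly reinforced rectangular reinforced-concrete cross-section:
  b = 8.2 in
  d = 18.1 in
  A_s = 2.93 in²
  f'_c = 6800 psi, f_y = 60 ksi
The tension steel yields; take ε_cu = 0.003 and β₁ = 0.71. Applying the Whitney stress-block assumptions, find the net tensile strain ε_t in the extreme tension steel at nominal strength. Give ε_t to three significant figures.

a = A_s f_y/(0.85 f'_c b) = 3.709 in.
β₁ = 0.71, so c = a/β₁ = 3.709/0.71 = 5.224 in.
From the linear strain diagram with ε_cu = 0.003: ε_t = 0.003 (d − c)/c = 0.003 × (18.1 − 5.224)/5.224 = 0.00739.
Since ε_t ≥ 0.005, the section is tension-controlled.

ε_t ≈ 0.00739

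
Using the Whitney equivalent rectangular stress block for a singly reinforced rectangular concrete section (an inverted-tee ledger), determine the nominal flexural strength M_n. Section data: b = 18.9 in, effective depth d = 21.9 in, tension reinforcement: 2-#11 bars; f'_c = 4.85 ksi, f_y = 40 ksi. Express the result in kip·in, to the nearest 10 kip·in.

A_s = 2 × 1.56 = 3.12 in².
T = A_s f_y = 3.12 × 40 = 124.8 kips.
a = T/(0.85 f'_c b) = 124.8/(0.85 × 4.85 × 18.9) = 1.602 in.
M_n = T(d − a/2) = 124.8 × (21.9 − 0.801) = 2633.2 kip·in.

M_n ≈ 2630 kip·in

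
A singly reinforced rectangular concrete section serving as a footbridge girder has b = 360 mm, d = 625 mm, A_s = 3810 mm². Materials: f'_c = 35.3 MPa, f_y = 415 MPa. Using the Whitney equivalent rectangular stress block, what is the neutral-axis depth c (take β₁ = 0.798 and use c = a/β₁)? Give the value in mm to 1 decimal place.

c ≈ 183.4 mm

T = A_s f_y = 3810 × 415 = 1581150 N = 1581.15 kN.
Setting C = 0.85 f'_c a b equal to T: a = 1581150/(0.85 × 35.3 × 360) = 146.378 mm.
With β₁ = 0.798, c = a/β₁ = 146.378/0.798 = 183.4 mm.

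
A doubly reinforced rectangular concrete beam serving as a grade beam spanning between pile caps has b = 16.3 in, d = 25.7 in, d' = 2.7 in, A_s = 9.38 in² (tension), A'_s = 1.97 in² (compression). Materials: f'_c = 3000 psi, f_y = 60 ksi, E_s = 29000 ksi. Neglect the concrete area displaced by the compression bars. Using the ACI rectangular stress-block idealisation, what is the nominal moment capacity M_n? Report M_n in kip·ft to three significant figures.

Assume both steels yield.
a = (A_s − A'_s) f_y/(0.85 f'_c b) = (9.38 − 1.97) × 60/(0.85 × 3 × 16.3) = 10.696 in.
c = a/β₁ = 10.696/0.85 = 12.584 in; ε'_s = 0.003(c − d')/c = 0.0024 ≥ ε_y = 0.0021, so the compression steel yields.
M_n = (A_s − A'_s) f_y (d − a/2) + A'_s f_y (d − d') = 444.6 × (25.7 − 5.348) + 118.2 × (25.7 − 2.7) = 9048.5 + 2718.6 = 11767.1 kip·in = 11767.1/12 = 980.59 kip·ft.

M_n ≈ 981 kip·ft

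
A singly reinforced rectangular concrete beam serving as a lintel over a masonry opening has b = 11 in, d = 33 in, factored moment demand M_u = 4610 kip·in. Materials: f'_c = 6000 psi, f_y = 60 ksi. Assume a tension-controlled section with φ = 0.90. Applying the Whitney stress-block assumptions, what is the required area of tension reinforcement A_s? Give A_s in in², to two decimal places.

M_n = M_u/φ = 4610/0.90 = 5122.22 kip·in.
From M_n = 0.85 f'_c a b (d − a/2):
a = d − √(d² − 2M_n/(0.85 f'_c b)) = 33 − √(33² − 2 × 5122.22/(0.85 × 6 × 11)) = 2.894 in.
A_s = 0.85 f'_c a b / f_y = 0.85 × 6 × 2.894 × 11 / 60 = 2.706 in².

A_s ≈ 2.71 in²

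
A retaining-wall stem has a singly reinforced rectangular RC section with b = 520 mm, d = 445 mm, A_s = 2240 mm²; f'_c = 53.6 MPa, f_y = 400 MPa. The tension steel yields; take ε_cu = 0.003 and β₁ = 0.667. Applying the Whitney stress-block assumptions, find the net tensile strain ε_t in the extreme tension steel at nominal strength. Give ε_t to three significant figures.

a = A_s f_y/(0.85 f'_c b) = 37.82 mm.
β₁ = 0.667, so c = a/β₁ = 37.82/0.667 = 56.70 mm.
From the linear strain diagram with ε_cu = 0.003: ε_t = 0.003 (d − c)/c = 0.003 × (445 − 56.70)/56.70 = 0.0205.
Since ε_t ≥ 0.005, the section is tension-controlled.

ε_t ≈ 0.0205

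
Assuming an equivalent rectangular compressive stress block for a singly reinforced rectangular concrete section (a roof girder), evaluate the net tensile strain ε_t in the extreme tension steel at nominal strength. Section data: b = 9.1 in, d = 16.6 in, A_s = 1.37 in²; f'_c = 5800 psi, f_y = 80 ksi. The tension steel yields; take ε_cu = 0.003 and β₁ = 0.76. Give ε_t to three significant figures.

ε_t ≈ 0.0125

a = A_s f_y/(0.85 f'_c b) = 2.443 in.
β₁ = 0.76, so c = a/β₁ = 2.443/0.76 = 3.214 in.
From the linear strain diagram with ε_cu = 0.003: ε_t = 0.003 (d − c)/c = 0.003 × (16.6 − 3.214)/3.214 = 0.0125.
Since ε_t ≥ 0.005, the section is tension-controlled.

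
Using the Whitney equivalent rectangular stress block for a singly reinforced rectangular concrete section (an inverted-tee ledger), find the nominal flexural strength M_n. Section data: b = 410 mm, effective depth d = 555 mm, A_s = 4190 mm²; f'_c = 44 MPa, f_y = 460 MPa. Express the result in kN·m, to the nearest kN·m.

M_n ≈ 949 kN·m

T = A_s f_y = 4190 × 460 = 1927400 N = 1927.4 kN.
From C = T: a = T/(0.85 f'_c b) = 1927400/(0.85 × 44 × 410) = 125.69 mm.
M_n = T(d − a/2) = 1927.4 kN × (555 − 62.845) mm = 948.58 kN·m.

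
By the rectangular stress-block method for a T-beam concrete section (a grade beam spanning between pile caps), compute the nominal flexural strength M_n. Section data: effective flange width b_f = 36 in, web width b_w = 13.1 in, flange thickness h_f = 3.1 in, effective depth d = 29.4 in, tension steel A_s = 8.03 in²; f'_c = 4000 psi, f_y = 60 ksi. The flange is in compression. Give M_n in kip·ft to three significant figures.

M_n ≈ 1100 kip·ft

Tension: T = A_s f_y = 8.03 × 60 = 481.8 kips.
Try a within the flange: a = T/(0.85 f'_c b_f) = 481.8/(0.85 × 4 × 36) = 3.936 in.
a = 3.936 > h_f = 3.1 in: the block extends into the web. Split into flange-overhang and web parts.
C_f = 0.85 f'_c (b_f − b_w) h_f = 0.85 × 4 × (36 − 13.1) × 3.1 = 241.4 kips.
Remaining web compression depth: a_w = (T − C_f)/(0.85 f'_c b_w) = (481.8 − 241.4)/(0.85 × 4 × 13.1) = 5.397 in.
M_n = C_f(d − h_f/2) + (T − C_f)(d − a_w/2) = 241.4 × (29.4 − 1.55) + 240.4 × (29.4 − 2.6985) = 6723.0 + 6419.0 = 13142.0 kip·in.
M_n = 13142.0/12 = 1095.17 kip·ft.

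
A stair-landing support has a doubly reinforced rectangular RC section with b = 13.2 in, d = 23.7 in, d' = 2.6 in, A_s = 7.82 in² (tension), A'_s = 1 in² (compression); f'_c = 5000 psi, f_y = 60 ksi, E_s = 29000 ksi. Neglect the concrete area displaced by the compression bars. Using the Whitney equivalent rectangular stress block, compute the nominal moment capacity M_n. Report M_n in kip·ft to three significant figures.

M_n ≈ 789 kip·ft

Assume both steels yield.
a = (A_s − A'_s) f_y/(0.85 f'_c b) = (7.82 − 1) × 60/(0.85 × 5 × 13.2) = 7.294 in.
c = a/β₁ = 7.294/0.8 = 9.118 in; ε'_s = 0.003(c − d')/c = 0.0021 ≥ ε_y = 0.0021, so the compression steel yields.
M_n = (A_s − A'_s) f_y (d − a/2) + A'_s f_y (d − d') = 409.2 × (23.7 − 3.647) + 60 × (23.7 − 2.6) = 8205.7 + 1266.0 = 9471.7 kip·in = 9471.7/12 = 789.31 kip·ft.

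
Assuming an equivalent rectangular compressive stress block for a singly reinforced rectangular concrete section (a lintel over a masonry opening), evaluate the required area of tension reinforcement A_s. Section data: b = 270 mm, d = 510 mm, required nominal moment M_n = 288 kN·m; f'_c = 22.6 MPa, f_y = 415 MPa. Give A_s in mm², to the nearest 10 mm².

With M_n = 0.85 f'_c a b (d − a/2), solve the quadratic for a:
a = d − √(d² − 2M_n/(0.85 f'_c b)) = 510 − √(510² − 2 × 288×10⁶/(0.85 × 22.6 × 270)) = 123.93 mm.
A_s = 0.85 f'_c a b / f_y = 0.85 × 22.6 × 123.93 × 270 / 415 = 1548.9 mm².

A_s ≈ 1550 mm²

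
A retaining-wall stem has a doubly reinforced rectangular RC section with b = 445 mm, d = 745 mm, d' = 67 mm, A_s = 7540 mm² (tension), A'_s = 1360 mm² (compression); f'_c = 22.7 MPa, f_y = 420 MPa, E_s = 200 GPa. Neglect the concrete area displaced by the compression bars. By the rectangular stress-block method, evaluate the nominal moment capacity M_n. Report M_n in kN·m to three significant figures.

Assume both tension and compression steel yield.
Net tension couple steel: A_s − A'_s = 6180 mm².
a = (A_s − A'_s) f_y / (0.85 f'_c b) = 2595600/(0.85 × 22.7 × 445) = 302.30 mm.
c = a/β₁ = 302.30/0.85 = 355.65 mm; ε'_s = 0.003(c − d')/c = 0.0024 ≥ f_y/E_s = 0.0021, so compression steel does yield.
M_n = (A_s − A'_s) f_y (d − a/2) + A'_s f_y (d − d') = [2595600 × (745 − 151.15) + 571200 × (745 − 67)] × 10⁻⁶ = 1541.40 + 387.27 = 1928.67 kN·m.

M_n ≈ 1930 kN·m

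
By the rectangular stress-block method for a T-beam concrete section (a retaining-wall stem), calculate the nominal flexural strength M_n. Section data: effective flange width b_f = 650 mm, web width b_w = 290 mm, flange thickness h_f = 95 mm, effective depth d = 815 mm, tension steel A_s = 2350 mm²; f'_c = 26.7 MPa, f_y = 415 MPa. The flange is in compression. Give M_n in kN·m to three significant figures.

M_n ≈ 763 kN·m

Tension: T = A_s f_y = 2350 × 415 = 975250 N.
Try a within the flange: a = T/(0.85 f'_c b_f) = 975250/(0.85 × 26.7 × 650) = 66.11 mm.
Since a = 66.11 ≤ h_f = 95 mm, the stress block lies entirely in the flange; analyse as a rectangular beam of width b_f.
M_n = T(d − a/2) = 975250 × (815 − 33.055) = 762.59 × 10⁶ N·mm.
M_n = 762.59 kN·m.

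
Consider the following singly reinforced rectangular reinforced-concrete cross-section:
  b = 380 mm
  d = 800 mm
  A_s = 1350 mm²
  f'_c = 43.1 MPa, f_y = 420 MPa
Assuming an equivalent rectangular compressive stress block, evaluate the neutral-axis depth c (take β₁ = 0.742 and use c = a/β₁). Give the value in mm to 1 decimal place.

c ≈ 54.9 mm

T = A_s f_y = 1350 × 420 = 567000 N = 567 kN.
Setting C = 0.85 f'_c a b equal to T: a = 567000/(0.85 × 43.1 × 380) = 40.729 mm.
With β₁ = 0.742, c = a/β₁ = 40.729/0.742 = 54.9 mm.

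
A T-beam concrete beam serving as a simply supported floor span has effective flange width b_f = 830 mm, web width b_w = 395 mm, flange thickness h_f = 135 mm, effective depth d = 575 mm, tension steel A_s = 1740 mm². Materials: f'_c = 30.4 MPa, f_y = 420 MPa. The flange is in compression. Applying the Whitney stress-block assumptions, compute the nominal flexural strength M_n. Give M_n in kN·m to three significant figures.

Tension: T = A_s f_y = 1740 × 420 = 730800 N.
Try a within the flange: a = T/(0.85 f'_c b_f) = 730800/(0.85 × 30.4 × 830) = 34.07 mm.
Since a = 34.07 ≤ h_f = 135 mm, the stress block lies entirely in the flange; analyse as a rectangular beam of width b_f.
M_n = T(d − a/2) = 730800 × (575 − 17.035) = 407.76 × 10⁶ N·mm.
M_n = 407.76 kN·m.

M_n ≈ 408 kN·m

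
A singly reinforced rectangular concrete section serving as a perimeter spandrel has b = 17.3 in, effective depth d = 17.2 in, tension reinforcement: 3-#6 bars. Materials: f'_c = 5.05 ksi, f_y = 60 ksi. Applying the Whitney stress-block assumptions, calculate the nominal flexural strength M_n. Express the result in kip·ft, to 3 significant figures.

M_n ≈ 110 kip·ft

A_s = 3 × 0.44 = 1.32 in².
T = A_s f_y = 1.32 × 60 = 79.2 kips.
a = T/(0.85 f'_c b) = 79.2/(0.85 × 5.05 × 17.3) = 1.067 in.
M_n = T(d − a/2) = 79.2 × (17.2 − 0.5335) = 1320.0 kip·in = 1320.0/12 = 110.00 kip·ft.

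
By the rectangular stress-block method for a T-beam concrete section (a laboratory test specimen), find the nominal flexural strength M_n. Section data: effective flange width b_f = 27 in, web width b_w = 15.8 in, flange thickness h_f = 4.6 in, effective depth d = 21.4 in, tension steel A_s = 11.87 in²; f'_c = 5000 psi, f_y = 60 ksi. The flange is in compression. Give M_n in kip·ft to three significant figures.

M_n ≈ 1080 kip·ft

Tension: T = A_s f_y = 11.87 × 60 = 712.2 kips.
Try a within the flange: a = T/(0.85 f'_c b_f) = 712.2/(0.85 × 5 × 27) = 6.207 in.
a = 6.207 > h_f = 4.6 in: the block extends into the web. Split into flange-overhang and web parts.
C_f = 0.85 f'_c (b_f − b_w) h_f = 0.85 × 5 × (27 − 15.8) × 4.6 = 219.0 kips.
Remaining web compression depth: a_w = (T − C_f)/(0.85 f'_c b_w) = (712.2 − 219.0)/(0.85 × 5 × 15.8) = 7.345 in.
M_n = C_f(d − h_f/2) + (T − C_f)(d − a_w/2) = 219.0 × (21.4 − 2.3) + 493.2 × (21.4 − 3.6725) = 4182.9 + 8743.2 = 12926.1 kip·in.
M_n = 12926.1/12 = 1077.18 kip·ft.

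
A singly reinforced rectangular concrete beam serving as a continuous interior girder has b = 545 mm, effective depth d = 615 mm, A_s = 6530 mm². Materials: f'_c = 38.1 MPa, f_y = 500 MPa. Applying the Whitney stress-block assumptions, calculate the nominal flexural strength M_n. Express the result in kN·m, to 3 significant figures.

T = A_s f_y = 6530 × 500 = 3265000 N = 3265 kN.
From C = T: a = T/(0.85 f'_c b) = 3265000/(0.85 × 38.1 × 545) = 184.99 mm.
M_n = T(d − a/2) = 3265 kN × (615 − 92.495) mm = 1705.98 kN·m.

M_n ≈ 1710 kN·m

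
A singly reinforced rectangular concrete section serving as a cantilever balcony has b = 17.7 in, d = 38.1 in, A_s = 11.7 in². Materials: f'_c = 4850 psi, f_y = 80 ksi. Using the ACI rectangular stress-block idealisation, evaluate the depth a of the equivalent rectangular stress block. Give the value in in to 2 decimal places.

T = A_s f_y = 11.7 × 80 = 936 kips.
a = T/(0.85 f'_c b) = 936/(0.85 × 4.85 × 17.7) = 12.83 in.

a ≈ 12.83 in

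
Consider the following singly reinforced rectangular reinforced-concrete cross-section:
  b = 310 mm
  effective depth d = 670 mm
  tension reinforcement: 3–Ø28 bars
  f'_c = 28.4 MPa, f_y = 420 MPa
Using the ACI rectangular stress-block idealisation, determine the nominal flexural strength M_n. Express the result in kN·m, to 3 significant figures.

M_n ≈ 480 kN·m

A_s = 3 × 616 = 1848 mm².
T = A_s f_y = 1848 × 420 = 776160 N = 776.16 kN.
From C = T: a = T/(0.85 f'_c b) = 776160/(0.85 × 28.4 × 310) = 103.72 mm.
M_n = T(d − a/2) = 776.16 kN × (670 − 51.86) mm = 479.78 kN·m.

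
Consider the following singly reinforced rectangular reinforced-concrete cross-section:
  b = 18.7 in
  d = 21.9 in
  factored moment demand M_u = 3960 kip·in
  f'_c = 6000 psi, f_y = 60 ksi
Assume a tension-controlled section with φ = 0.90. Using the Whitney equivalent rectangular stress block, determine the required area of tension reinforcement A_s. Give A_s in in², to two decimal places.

A_s ≈ 3.53 in²

M_n = M_u/φ = 3960/0.90 = 4400 kip·in.
From M_n = 0.85 f'_c a b (d − a/2):
a = d − √(d² − 2M_n/(0.85 f'_c b)) = 21.9 − √(21.9² − 2 × 4400/(0.85 × 6 × 18.7)) = 2.219 in.
A_s = 0.85 f'_c a b / f_y = 0.85 × 6 × 2.219 × 18.7 / 60 = 3.527 in².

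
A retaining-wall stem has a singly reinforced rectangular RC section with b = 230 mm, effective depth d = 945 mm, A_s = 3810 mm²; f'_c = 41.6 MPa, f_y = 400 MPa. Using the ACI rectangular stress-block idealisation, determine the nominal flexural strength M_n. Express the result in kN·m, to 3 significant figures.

M_n ≈ 1300 kN·m

T = A_s f_y = 3810 × 400 = 1524000 N = 1524 kN.
From C = T: a = T/(0.85 f'_c b) = 1524000/(0.85 × 41.6 × 230) = 187.39 mm.
M_n = T(d − a/2) = 1524 kN × (945 − 93.695) mm = 1297.39 kN·m.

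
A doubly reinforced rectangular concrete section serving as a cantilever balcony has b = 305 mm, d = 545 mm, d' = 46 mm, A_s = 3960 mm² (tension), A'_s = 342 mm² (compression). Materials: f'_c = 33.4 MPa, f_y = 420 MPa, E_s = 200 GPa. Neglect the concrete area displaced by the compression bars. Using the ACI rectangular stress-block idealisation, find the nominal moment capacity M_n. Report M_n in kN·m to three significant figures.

Assume both tension and compression steel yield.
Net tension couple steel: A_s − A'_s = 3618 mm².
a = (A_s − A'_s) f_y / (0.85 f'_c b) = 1519560/(0.85 × 33.4 × 305) = 175.49 mm.
c = a/β₁ = 175.49/0.811 = 216.39 mm; ε'_s = 0.003(c − d')/c = 0.0024 ≥ f_y/E_s = 0.0021, so compression steel does yield.
M_n = (A_s − A'_s) f_y (d − a/2) + A'_s f_y (d − d') = [1519560 × (545 − 87.745) + 143640 × (545 − 46)] × 10⁻⁶ = 694.83 + 71.68 = 766.51 kN·m.

M_n ≈ 767 kN·m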